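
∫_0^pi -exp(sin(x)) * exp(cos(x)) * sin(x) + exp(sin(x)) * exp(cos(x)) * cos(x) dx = -E + exp(-1)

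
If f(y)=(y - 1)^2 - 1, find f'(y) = 2*y - 2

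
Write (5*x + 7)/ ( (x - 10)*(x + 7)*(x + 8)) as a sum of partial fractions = -11/(6*(x + 8)) + 28/(17*(x + 7)) + 19/(102*(x - 10))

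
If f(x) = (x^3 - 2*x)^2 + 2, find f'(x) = 6*x^5 - 16*x^3 + 8*x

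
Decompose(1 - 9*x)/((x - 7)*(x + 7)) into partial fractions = -32/(7*(x + 7)) - 31/(7*(x - 7))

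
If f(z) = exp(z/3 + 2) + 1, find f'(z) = exp(z/3 + 2)/3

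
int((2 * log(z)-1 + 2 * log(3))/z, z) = (log(3*z) - 1)*log(3*z) + C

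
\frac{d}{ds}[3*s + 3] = 3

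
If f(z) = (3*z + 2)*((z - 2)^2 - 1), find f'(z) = 9*z^2 - 20*z + 1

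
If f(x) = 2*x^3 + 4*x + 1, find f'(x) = 6*x^2 + 4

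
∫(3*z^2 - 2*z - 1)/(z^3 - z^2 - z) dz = log(z*(z^2 - z - 1)) + C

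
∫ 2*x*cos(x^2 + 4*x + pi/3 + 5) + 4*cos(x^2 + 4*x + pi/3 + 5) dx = sin((x + 2)^2 + 1 + pi/3) + C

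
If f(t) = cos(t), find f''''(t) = cos(t)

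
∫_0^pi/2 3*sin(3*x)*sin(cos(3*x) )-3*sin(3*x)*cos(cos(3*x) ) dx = -sin(1) - cos(1) + 1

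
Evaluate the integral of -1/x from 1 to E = -1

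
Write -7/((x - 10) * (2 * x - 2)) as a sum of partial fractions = 7/(18*(x - 1)) - 7/(18*(x - 10))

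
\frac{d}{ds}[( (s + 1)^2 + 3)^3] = 6*s^5 + 30*s^4 + 96*s^3 + 168*s^2 + 192*s + 96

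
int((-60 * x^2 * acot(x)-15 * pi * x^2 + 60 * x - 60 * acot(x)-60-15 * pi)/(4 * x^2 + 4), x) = -15*(x - 1)*(4*acot(x) + pi)/4 + C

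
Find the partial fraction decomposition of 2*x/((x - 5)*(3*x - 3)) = -1/(6*(x - 1)) + 5/(6*(x - 5))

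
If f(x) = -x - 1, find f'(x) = -1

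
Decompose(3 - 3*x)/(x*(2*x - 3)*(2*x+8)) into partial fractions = -1/(11*(2*x - 3)) + 15/(88*(x + 4)) - 1/(8*x)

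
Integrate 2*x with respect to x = x^2 + C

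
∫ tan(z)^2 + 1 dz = tan(z) + C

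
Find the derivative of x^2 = 2*x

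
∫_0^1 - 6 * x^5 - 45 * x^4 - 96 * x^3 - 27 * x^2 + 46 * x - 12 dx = -32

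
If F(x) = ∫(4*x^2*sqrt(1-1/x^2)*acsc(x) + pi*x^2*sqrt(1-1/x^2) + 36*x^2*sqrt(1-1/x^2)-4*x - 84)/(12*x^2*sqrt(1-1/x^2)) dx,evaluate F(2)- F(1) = 3 - 83*pi/36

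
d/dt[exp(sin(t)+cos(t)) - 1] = sqrt(2)*exp(sin(t))*exp(cos(t))*cos(t + pi/4)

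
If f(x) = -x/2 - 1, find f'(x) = -1/2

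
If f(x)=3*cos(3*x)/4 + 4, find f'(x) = -9*sin(3*x)/4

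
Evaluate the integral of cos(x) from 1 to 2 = -sin(1) + sin(2)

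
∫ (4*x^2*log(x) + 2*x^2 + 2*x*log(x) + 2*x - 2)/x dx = 2*(x^2 + x - 1)*log(x) + C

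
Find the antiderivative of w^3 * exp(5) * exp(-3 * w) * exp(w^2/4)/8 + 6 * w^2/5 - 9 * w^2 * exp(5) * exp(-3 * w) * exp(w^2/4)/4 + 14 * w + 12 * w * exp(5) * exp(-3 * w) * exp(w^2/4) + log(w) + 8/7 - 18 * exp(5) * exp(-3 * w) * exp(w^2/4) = 2*w^3/5 + 7*w^2 + w*log(w) + w/7 + (w^2 - 12*w + 20)*exp(w^2/4 - 3*w + 5)/4 + C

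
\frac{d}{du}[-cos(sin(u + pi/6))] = sin(sin(u + pi/6))*cos(u + pi/6)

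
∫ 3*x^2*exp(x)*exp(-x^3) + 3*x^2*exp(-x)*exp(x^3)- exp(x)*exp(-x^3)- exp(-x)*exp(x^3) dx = -exp(-x^3 + x) + exp(x^3 - x) + C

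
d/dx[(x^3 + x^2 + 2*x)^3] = 9*x^8 + 24*x^7 + 63*x^6 + 78*x^5 + 90*x^4 + 48*x^3 + 24*x^2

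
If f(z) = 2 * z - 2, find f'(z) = 2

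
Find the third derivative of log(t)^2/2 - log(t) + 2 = (2*log(t) - 5)/t^3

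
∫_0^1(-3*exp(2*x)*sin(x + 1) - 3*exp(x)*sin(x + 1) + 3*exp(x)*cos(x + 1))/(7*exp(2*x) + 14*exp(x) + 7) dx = 3*E*cos(2)/(7*(1 + E)) - 3*cos(1)/14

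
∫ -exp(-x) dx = exp(-x) + C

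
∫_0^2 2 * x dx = 4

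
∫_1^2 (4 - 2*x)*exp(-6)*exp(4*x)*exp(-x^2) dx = -exp(-3) + exp(-2)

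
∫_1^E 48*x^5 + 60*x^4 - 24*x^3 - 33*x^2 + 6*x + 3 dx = -8 + (-1 + E + 2*exp(2))^3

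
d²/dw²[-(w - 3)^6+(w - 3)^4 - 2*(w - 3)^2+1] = -30*w^4 + 360*w^3 - 1608*w^2 + 3168*w - 2326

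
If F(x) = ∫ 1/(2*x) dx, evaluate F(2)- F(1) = log(2)/2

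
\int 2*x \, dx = x^2 + C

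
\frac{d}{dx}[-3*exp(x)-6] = -3*exp(x)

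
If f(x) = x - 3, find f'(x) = 1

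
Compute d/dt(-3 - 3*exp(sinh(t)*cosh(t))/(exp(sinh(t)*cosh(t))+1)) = -3*exp(sinh(2*t)/2)*cosh(2*t)/(exp(sinh(2*t)/2) + 1)^2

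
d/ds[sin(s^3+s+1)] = (3*s^2 + 1)*cos(s^3 + s + 1)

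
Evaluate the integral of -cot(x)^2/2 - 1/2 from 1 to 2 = -cot(1)/2 + cot(2)/2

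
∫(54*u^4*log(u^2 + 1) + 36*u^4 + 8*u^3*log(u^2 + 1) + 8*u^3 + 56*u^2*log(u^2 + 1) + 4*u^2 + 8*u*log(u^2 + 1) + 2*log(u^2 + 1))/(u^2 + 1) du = 2*u*(9*u^2 + 2*u + 1)*log(u^2 + 1) + C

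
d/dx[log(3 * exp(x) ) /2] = 1/2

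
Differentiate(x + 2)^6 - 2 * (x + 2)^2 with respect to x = 6*x^5 + 60*x^4 + 240*x^3 + 480*x^2 + 476*x + 184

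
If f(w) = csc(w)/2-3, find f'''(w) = (1/2 - 3/sin(w)^2)*cos(w)/sin(w)^2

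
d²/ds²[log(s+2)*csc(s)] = (-s^2*log(s + 2) + 2*s^2*log(s + 2)/sin(s)^2 - 4*s*log(s + 2) + 8*s*log(s + 2)/sin(s)^2 - 2*s*cos(s)/sin(s) - 4*log(s + 2) + 8*log(s + 2)/sin(s)^2 - 1 - 4*cos(s)/sin(s))/((s^2 + 4*s + 4)*sin(s))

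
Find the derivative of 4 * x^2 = 8*x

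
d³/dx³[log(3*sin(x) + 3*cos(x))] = 2*cos(x + pi/4)/sin(x + pi/4)^3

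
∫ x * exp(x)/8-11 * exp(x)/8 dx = (x - 12)*exp(x)/8 + C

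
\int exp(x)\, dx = exp(x) + C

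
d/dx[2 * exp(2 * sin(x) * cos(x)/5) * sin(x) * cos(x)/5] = (sin(4*x) + 10*cos(2*x))*exp(sin(2*x)/5)/25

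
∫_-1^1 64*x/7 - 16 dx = -32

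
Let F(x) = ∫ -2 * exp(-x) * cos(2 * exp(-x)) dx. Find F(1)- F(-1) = sin(2*exp(-1)) - sin(2*E)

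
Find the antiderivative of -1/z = -log(z) + C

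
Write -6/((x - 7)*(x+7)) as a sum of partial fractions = 3/(7*(x + 7)) - 3/(7*(x - 7))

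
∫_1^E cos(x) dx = -sin(1) + sin(E)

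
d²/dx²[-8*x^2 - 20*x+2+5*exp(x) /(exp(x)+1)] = (-16*exp(3*x) - 53*exp(2*x) - 43*exp(x) - 16)/(exp(3*x) + 3*exp(2*x) + 3*exp(x) + 1)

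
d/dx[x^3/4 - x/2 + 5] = 3*x^2/4 - 1/2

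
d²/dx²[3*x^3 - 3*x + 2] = 18*x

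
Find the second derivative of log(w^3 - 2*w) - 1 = (-3*w^4 - 4)/(w^6 - 4*w^4 + 4*w^2)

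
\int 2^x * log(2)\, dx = 2^x + C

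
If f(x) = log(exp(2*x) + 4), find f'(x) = 2*exp(2*x)/(exp(2*x) + 4)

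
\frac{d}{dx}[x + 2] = 1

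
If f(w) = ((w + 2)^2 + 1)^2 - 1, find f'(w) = 4*w^3 + 24*w^2 + 52*w + 40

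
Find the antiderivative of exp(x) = exp(x) + C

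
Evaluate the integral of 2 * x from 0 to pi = pi^2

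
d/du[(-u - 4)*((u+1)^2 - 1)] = -3*u^2 - 12*u - 8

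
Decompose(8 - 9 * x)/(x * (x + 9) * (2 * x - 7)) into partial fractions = -94/(175*(2*x - 7)) + 89/(225*(x + 9)) - 8/(63*x)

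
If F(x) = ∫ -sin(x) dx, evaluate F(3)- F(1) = cos(3) - cos(1)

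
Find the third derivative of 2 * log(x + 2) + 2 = 4/(x^3 + 6*x^2 + 12*x + 8)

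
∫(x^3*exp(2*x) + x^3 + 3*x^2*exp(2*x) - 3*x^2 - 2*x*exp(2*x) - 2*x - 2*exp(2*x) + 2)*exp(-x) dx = 2*x*(x^2 - 2)*sinh(x) + C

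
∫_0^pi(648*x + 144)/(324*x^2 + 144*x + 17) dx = -log(17) + log(1 + (4 + 18*pi)^2)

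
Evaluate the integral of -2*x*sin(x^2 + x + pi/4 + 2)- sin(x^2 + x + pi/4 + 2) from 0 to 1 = cos(pi/4 + 4) - cos(pi/4 + 2)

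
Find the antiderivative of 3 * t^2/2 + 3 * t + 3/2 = t^3/2 + 3*t^2/2 + 3*t/2 + C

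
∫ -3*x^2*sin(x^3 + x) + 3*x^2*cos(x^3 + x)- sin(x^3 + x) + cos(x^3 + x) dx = sqrt(2)*sin(x^3 + x + pi/4) + C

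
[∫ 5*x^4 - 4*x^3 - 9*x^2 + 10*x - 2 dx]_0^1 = 0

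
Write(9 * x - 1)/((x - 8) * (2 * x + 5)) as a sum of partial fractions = 47/(21*(2*x + 5)) + 71/(21*(x - 8))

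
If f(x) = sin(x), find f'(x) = cos(x)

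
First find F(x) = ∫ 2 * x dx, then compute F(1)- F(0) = 1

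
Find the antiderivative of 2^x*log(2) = 2^x + C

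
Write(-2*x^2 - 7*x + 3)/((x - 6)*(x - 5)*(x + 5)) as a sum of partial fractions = -6/(55*(x + 5)) + 41/(5*(x - 5)) - 111/(11*(x - 6))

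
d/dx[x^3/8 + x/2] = 3*x^2/8 + 1/2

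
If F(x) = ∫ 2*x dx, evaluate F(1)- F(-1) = 0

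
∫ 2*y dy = y^2 + C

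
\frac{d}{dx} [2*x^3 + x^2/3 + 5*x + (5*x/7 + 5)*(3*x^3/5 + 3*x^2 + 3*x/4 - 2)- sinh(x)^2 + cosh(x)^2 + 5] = 12*x^3/7 + 150*x^2/7 + 1333*x/42 + 205/28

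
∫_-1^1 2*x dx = 0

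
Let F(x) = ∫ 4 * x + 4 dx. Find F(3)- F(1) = 24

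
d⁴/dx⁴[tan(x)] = 24*tan(x)^5 + 40*tan(x)^3 + 16*tan(x)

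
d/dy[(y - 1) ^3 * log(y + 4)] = (3*y^3*log(y + 4) + y^3 + 6*y^2*log(y + 4) - 3*y^2 - 21*y*log(y + 4) + 3*y + 12*log(y + 4) - 1)/(y + 4)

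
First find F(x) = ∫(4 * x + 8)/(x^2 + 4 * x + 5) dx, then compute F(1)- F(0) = -2*log(5) + 2*log(10)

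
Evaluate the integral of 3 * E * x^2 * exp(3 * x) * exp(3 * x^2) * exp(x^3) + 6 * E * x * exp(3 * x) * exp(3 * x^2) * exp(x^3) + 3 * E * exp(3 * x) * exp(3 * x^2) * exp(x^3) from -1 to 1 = -1 + exp(8)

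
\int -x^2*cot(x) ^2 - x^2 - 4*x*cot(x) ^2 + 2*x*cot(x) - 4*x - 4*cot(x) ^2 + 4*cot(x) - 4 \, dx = (x + 2)^2*cot(x) + C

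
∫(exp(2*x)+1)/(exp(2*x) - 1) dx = log(sinh(x)) + C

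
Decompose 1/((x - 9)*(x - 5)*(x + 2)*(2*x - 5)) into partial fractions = 8/(585*(2*x - 5)) - 1/(693*(x + 2)) - 1/(140*(x - 5)) + 1/(572*(x - 9))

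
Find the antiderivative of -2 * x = -x^2 + C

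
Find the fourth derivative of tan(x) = 24*tan(x)^5 + 40*tan(x)^3 + 16*tan(x)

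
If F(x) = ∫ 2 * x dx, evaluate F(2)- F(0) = 4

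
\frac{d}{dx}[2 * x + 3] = 2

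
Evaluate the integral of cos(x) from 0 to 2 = sin(2)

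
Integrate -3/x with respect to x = -3*log(2*x) + C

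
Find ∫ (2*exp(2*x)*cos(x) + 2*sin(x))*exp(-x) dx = 2*sqrt(2)*sin(x + pi/4)*sinh(x) + C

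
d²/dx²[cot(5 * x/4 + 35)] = 25*cos(5*x/4 + 35)/(8*sin(5*x/4 + 35)^3)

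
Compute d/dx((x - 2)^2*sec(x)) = (x^2*sin(x)/cos(x) - 4*x*sin(x)/cos(x) + 2*x + 4*sin(x)/cos(x) - 4)/cos(x)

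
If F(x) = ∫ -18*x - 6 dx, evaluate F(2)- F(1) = -33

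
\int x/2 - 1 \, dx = x^2/4 - x + C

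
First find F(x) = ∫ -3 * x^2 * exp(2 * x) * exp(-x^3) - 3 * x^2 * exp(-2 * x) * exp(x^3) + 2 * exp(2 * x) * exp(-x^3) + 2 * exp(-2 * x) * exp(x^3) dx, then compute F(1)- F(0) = E - exp(-1)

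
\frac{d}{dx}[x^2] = 2*x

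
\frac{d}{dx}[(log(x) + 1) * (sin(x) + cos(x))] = sqrt(2)*(x*log(x)*cos(x + pi/4) + x*cos(x + pi/4) + sin(x + pi/4))/x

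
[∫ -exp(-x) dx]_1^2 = -exp(-1) + exp(-2)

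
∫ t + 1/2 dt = t^2/2 + t/2 + C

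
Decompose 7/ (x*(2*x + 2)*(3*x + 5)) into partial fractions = 63/(20*(3*x + 5)) - 7/(4*(x + 1)) + 7/(10*x)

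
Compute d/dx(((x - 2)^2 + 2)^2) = 4*x^3 - 24*x^2 + 56*x - 48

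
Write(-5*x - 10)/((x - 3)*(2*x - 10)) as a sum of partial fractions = 25/(4*(x - 3)) - 35/(4*(x - 5))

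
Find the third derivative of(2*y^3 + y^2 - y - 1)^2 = 480*y^3 + 240*y^2 - 72*y - 36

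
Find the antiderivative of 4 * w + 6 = 2*w^2 + 6*w + C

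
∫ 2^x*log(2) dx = 2^x + C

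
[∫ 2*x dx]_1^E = -1 + exp(2)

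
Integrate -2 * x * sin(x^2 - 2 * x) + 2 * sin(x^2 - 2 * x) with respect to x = cos(x*(x - 2)) + C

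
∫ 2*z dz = z^2 + C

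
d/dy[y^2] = 2*y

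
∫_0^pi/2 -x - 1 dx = -pi/2 - pi^2/8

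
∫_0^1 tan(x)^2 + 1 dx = tan(1)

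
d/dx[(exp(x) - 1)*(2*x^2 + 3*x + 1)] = 2*x^2*exp(x) + 7*x*exp(x) - 4*x + 4*exp(x) - 3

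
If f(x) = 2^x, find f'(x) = 2^x*log(2)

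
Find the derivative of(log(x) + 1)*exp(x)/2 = (x*exp(x)*log(x) + x*exp(x) + exp(x))/(2*x)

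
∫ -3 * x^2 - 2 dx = -x^3 - 2*x + C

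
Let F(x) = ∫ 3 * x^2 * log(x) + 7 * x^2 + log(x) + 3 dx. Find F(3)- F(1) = 30*log(3) + 56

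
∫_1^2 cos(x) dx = -sin(1) + sin(2)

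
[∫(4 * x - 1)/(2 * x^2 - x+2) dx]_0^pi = -log(6) + log(-3*pi + 6 + 6*pi^2)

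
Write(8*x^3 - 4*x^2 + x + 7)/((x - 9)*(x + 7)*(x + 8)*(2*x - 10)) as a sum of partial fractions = 4353/(442*(x + 8)) - 245/(32*(x + 7)) - 19/(26*(x - 5)) + 1381/(544*(x - 9))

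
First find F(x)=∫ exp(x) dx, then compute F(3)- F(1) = -E + exp(3)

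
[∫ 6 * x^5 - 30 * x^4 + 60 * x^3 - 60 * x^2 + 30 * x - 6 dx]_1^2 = 1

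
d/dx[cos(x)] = -sin(x)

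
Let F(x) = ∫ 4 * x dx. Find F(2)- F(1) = 6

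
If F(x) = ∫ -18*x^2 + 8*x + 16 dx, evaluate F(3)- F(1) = -92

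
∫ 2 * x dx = x^2 + C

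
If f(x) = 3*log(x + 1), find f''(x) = -3/(x^2 + 2*x + 1)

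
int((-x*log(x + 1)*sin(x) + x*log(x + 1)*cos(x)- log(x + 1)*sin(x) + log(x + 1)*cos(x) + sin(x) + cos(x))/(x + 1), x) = sqrt(2)*log(x + 1)*sin(x + pi/4) + C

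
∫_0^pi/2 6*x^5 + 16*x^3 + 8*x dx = (-pi^3/8 - pi)^2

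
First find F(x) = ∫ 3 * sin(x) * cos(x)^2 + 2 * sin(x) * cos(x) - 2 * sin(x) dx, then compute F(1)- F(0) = (-cos(1) - cos(1)^2 + 2)*cos(1)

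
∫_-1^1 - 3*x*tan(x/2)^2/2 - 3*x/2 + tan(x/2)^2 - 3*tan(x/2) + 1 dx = 4*tan(1/2)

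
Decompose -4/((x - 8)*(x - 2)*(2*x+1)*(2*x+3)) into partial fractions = 8/(133*(2*x + 3)) - 8/(85*(2*x + 1)) + 2/(105*(x - 2)) - 2/(969*(x - 8))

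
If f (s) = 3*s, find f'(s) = 3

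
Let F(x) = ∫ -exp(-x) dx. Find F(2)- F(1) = -exp(-1) + exp(-2)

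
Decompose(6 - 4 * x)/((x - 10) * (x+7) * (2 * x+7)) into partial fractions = -80/(189*(2*x + 7)) + 2/(7*(x + 7)) - 2/(27*(x - 10))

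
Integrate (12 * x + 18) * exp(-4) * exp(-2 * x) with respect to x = (-6*x + 7*exp(2*x + 4) - 12)*exp(-2*x - 4) + C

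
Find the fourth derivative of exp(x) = exp(x)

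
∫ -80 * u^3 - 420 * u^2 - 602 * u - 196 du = -20*u^4 - 140*u^3 - 301*u^2 - 196*u + C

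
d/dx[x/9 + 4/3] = 1/9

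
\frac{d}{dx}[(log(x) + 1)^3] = (3*log(x)^2 + 6*log(x) + 3)/x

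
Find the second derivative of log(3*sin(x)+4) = (-12*sin(x) - 9)/(3*sin(x) + 4)^2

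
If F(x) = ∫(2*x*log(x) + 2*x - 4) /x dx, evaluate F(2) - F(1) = 0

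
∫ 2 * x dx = x^2 + C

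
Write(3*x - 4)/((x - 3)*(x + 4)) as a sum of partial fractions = 16/(7*(x + 4)) + 5/(7*(x - 3))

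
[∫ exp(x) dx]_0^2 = -1 + exp(2)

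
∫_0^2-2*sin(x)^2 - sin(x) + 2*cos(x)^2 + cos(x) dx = -1 + sin(4) + sqrt(2)*sin(pi/4 + 2)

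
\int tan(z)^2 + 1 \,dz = tan(z) + C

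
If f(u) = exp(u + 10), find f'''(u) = exp(u + 10)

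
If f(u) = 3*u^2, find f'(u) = 6*u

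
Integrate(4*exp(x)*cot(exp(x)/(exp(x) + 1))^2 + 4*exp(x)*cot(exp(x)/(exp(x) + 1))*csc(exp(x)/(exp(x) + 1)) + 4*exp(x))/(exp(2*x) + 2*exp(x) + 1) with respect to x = -4*cot(exp(x)/(exp(x) + 1)) - 4*csc(exp(x)/(exp(x) + 1)) + C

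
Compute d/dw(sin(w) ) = cos(w)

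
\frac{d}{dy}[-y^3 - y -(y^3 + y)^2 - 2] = -6*y^5 - 8*y^3 - 3*y^2 - 2*y - 1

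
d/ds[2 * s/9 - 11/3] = 2/9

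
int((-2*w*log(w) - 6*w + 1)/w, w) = -(2*w - 1)*(log(w) + 2) + C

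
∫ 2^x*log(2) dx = 2^x + C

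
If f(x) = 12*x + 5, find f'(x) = 12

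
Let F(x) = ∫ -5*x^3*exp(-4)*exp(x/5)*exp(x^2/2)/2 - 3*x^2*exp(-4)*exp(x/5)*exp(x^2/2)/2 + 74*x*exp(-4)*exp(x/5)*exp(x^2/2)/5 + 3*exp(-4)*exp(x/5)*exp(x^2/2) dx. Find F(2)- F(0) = -20*exp(-4) + 8*exp(-8/5)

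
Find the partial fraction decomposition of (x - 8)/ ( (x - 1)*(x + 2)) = 10/(3*(x + 2)) - 7/(3*(x - 1))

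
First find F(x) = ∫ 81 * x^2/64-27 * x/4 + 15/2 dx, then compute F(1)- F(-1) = 507/32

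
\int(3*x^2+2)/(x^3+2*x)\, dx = log(3*x^3 + 6*x) + C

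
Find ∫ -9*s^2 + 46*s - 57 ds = -3*s^3 + 23*s^2 - 57*s + C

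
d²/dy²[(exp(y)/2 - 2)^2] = exp(2*y) - 2*exp(y)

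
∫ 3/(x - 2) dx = 3*log(x - 2) + C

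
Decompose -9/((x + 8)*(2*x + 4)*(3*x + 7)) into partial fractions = 81/(34*(3*x + 7)) - 3/(68*(x + 8)) - 3/(4*(x + 2))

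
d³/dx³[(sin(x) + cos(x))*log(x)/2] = sqrt(2)*(-x^3*log(x)*cos(x + pi/4) - 3*x^2*sin(x + pi/4) - 3*x*cos(x + pi/4) + 2*sin(x + pi/4))/(2*x^3)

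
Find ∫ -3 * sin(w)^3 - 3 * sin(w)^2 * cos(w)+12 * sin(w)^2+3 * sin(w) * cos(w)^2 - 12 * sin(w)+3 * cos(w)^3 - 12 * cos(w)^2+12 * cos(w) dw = (sqrt(2)*sin(w + pi/4) - 2)^3 + C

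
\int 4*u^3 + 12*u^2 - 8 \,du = u^4 + 4*u^3 - 8*u + C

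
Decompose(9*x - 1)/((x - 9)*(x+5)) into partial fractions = 23/(7*(x + 5)) + 40/(7*(x - 9))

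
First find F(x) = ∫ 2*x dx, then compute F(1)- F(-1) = 0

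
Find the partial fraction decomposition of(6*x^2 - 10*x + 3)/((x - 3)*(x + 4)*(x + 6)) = 31/(2*(x + 6)) - 139/(14*(x + 4)) + 3/(7*(x - 3))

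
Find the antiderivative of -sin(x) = cos(x) + C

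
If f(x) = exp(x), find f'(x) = exp(x)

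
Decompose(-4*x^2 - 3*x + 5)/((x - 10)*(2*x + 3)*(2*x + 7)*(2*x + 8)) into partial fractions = -67/(108*(2*x + 7)) - 1/(460*(2*x + 3)) + 47/(140*(x + 4)) - 425/(17388*(x - 10))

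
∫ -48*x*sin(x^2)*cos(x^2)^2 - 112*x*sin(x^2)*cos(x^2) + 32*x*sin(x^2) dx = -10*cos(x^2) + 14*cos(2*x^2) + 2*cos(3*x^2) + C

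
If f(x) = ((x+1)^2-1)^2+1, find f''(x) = 12*x^2 + 24*x + 8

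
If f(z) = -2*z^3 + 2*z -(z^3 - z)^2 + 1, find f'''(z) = -120*z^3 + 48*z - 12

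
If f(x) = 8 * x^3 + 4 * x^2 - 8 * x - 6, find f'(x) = 24*x^2 + 8*x - 8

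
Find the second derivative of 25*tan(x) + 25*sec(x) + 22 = 50*sin(x)/cos(x)^3 - 25/cos(x) + 50/cos(x)^3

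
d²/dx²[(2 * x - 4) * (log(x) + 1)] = (2*x + 4)/x^2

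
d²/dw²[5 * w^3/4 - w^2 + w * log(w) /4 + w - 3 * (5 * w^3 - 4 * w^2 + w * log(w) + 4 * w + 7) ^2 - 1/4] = (-9000*w^5 + 9600*w^4 - 1440*w^3*log(w) - 8904*w^3 + 576*w^2*log(w) - 2226*w^2 - 24*w*log(w)^2 - 264*w*log(w) + 640*w - 167)/(4*w)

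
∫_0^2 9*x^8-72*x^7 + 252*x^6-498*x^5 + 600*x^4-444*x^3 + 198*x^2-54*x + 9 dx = 6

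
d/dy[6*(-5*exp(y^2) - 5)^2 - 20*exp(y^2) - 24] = 600*y*exp(2*y^2) + 560*y*exp(y^2)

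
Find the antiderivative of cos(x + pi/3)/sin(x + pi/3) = log(3*sin(x + pi/3)) + C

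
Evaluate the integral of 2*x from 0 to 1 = 1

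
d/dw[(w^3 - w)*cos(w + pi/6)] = -w^3*sin(w + pi/6) + 3*w^2*cos(w + pi/6) + w*sin(w + pi/6) - cos(w + pi/6)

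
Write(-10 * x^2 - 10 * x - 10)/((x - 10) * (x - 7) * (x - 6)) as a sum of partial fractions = -215/(2*(x - 6)) + 190/(x - 7) - 185/(2*(x - 10))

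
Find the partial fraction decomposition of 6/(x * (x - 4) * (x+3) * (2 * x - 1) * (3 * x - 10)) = -243/(3230*(3*x - 10)) + 96/(833*(2*x - 1)) + 2/(931*(x + 3)) + 3/(196*(x - 4)) - 1/(20*x)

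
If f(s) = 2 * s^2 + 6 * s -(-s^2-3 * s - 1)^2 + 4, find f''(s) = -12*s^2 - 36*s - 18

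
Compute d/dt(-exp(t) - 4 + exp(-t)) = (-exp(2*t) - 1)*exp(-t)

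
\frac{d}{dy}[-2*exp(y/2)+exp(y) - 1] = -exp(y/2) + exp(y)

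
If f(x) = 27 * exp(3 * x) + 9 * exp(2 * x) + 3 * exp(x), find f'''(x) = 729*exp(3*x) + 72*exp(2*x) + 3*exp(x)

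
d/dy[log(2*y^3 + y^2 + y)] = (6*y^2 + 2*y + 1)/(2*y^3 + y^2 + y)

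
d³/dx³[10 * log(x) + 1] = 20/x^3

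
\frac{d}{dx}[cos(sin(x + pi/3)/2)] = -sin(sin(x + pi/3)/2)*cos(x + pi/3)/2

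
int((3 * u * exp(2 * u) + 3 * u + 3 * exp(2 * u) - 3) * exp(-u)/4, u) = 3*u*sinh(u)/2 + C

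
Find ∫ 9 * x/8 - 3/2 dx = 9*x^2/16 - 3*x/2 + C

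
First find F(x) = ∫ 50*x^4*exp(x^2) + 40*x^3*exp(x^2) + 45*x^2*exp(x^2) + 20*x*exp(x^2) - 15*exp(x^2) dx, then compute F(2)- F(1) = -20*E + 240*exp(4)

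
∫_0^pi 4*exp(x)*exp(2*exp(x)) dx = -2*exp(2) + 2*exp(2*exp(pi))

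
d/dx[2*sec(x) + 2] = 2*tan(x)*sec(x)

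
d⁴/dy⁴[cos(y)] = cos(y)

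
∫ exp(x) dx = exp(x) + C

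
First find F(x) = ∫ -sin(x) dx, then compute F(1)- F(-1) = 0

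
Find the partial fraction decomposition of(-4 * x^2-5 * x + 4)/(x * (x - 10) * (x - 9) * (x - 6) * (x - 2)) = 11/(224*(x - 2)) - 85/(144*(x - 6)) + 365/(189*(x - 9)) - 223/(160*(x - 10)) + 1/(270*x)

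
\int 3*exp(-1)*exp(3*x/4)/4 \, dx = exp(3*x/4 - 1) + C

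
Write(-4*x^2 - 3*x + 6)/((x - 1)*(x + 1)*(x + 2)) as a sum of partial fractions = -4/(3*(x + 2)) - 5/(2*(x + 1)) - 1/(6*(x - 1))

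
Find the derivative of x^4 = 4*x^3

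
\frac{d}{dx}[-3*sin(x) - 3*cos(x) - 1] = 3*sin(x) - 3*cos(x)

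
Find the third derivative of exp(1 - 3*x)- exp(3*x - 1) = (-27*exp(6*x - 2) - 27)*exp(1 - 3*x)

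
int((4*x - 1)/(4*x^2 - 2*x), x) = log(x*(2*x - 1))/2 + C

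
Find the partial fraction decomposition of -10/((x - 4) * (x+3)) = 10/(7*(x + 3)) - 10/(7*(x - 4))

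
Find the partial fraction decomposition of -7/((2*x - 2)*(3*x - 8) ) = -21/(10*(3*x - 8)) + 7/(10*(x - 1))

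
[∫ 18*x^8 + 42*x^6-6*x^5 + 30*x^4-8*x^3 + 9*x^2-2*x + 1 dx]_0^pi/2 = -(pi/2 + pi^3/8)^2 + pi/2 + pi^3/8 + 2*(pi/2 + pi^3/8)^3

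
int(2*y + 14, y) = y^2 + 14*y + C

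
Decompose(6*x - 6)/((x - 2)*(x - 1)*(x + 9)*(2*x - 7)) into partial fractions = 8/(25*(2*x - 7)) + 6/(275*(x + 9)) - 2/(11*(x - 2))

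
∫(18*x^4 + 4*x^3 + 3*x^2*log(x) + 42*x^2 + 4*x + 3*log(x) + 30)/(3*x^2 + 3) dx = 2*x^3 + 2*x^2/3 + x*log(x) + 7*x - 2*acot(x) + C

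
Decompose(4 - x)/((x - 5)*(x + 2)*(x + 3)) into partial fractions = 7/(8*(x + 3)) - 6/(7*(x + 2)) - 1/(56*(x - 5))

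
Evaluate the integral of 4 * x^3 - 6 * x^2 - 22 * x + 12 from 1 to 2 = -20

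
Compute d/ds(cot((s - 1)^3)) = -3*(s - 1)^2/sin(s^3 - 3*s^2 + 3*s - 1)^2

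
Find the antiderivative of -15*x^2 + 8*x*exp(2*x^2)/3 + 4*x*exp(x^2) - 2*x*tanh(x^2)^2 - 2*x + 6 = -5*x^3 - 2*x^2 + 6*x + 2*exp(2*x^2)/3 + 2*exp(x^2) + tanh(x^2) + C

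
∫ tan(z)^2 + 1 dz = tan(z) + C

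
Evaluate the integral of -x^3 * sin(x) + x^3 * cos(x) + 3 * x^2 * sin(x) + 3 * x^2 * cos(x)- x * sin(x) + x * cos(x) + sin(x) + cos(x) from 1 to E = (E + exp(3))*(cos(E) + sin(E)) - 2*sin(1) - 2*cos(1)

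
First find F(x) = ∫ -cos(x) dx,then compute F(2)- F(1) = -sin(2) + sin(1)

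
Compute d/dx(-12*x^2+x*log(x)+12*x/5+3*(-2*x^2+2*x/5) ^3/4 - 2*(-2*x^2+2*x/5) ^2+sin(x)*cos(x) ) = -36*x^5 + 18*x^4 - 872*x^3/25 + 1218*x^2/125 - 616*x/25 + log(x) + cos(2*x) + 17/5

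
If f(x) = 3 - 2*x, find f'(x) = -2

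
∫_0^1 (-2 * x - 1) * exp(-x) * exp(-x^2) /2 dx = -1/2 + exp(-2)/2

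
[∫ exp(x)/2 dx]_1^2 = -E/2 + exp(2)/2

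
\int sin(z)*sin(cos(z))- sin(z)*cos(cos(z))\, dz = sqrt(2)*sin(cos(z) + pi/4) + C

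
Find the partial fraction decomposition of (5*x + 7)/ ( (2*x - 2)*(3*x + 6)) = 1/(6*(x + 2)) + 2/(3*(x - 1))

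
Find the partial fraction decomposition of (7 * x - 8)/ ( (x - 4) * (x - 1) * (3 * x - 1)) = -51/(22*(3*x - 1)) + 1/(6*(x - 1)) + 20/(33*(x - 4))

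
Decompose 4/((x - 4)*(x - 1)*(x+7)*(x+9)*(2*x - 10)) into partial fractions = 1/(1820*(x + 9)) - 1/(1056*(x + 7)) + 1/(480*(x - 1)) - 2/(429*(x - 4)) + 1/(336*(x - 5))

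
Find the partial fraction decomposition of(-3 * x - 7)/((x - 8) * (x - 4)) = 19/(4*(x - 4)) - 31/(4*(x - 8))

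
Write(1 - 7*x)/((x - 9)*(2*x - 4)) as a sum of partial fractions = 13/(14*(x - 2)) - 31/(7*(x - 9))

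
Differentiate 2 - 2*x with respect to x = -2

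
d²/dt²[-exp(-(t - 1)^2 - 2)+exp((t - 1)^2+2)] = (4*t^2*exp(2*t^2 - 4*t + 6) - 4*t^2 - 8*t*exp(2*t^2 - 4*t + 6) + 8*t + 6*exp(2*t^2 - 4*t + 6) - 2)*exp(-t^2 + 2*t - 3)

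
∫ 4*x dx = 2*x^2 + C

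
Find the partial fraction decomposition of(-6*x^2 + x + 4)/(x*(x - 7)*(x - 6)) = 103/(3*(x - 6)) - 283/(7*(x - 7)) + 2/(21*x)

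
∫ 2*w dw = w^2 + C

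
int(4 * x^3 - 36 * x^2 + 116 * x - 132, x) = x^4 - 12*x^3 + 58*x^2 - 132*x + C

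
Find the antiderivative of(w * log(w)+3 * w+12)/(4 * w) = (w + 12)*(log(w) + 2)/4 + C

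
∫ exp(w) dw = exp(w) + C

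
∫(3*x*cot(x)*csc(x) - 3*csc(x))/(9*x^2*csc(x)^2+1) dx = acot(3*x*csc(x)) + C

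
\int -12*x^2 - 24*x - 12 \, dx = -4*x^3 - 12*x^2 - 12*x + C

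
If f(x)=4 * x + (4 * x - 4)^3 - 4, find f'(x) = 192*x^2 - 384*x + 196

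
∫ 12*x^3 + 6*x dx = 3*x^4 + 3*x^2 + C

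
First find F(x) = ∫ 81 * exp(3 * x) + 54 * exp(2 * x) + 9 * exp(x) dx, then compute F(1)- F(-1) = -(1 + 3*exp(-1))^3 + (1 + 3*E)^3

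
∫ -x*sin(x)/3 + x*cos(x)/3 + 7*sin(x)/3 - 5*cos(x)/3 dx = sqrt(2)*(x - 6)*sin(x + pi/4)/3 + C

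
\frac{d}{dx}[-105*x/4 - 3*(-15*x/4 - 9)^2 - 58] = -675*x/8 - 915/4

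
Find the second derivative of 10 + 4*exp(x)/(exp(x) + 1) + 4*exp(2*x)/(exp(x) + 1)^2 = (-12*exp(3*x) + 16*exp(2*x) + 4*exp(x))/(exp(4*x) + 4*exp(3*x) + 6*exp(2*x) + 4*exp(x) + 1)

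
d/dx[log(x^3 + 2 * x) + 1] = (3*x^2 + 2)/(x^3 + 2*x)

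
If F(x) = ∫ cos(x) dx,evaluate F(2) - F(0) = sin(2)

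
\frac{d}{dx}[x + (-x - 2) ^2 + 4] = 2*x + 5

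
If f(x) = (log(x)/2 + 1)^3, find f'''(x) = (3*log(x)^2 + 3*log(x) - 3)/(4*x^3)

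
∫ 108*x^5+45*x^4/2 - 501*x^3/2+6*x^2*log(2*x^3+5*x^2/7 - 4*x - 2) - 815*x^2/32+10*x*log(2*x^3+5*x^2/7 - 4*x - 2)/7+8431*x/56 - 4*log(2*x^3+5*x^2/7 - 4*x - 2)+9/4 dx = 15*x^2 + 5*x/4 + (12*x^2 + x - 20)^3/96 + 3*(12*x^2 + x - 20)^2/16 + (14*x^3 + 5*x^2 - 28*x - 14)*log(2*x^3 + 5*x^2/7 - 4*x - 2)/7 + C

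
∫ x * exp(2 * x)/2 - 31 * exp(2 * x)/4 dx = (x - 16)*exp(2*x)/4 + C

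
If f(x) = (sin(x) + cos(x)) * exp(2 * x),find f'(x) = (sin(x) + 3*cos(x))*exp(2*x)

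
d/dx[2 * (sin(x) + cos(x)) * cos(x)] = 2*sqrt(2)*cos(2*x + pi/4)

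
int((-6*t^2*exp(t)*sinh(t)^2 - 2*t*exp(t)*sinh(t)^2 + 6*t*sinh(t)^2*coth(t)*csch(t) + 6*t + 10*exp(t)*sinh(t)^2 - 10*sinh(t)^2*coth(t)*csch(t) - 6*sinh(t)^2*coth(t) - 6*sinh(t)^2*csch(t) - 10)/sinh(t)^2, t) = -(6*t - 10)*(t*exp(t) + coth(t) + csch(t)) + C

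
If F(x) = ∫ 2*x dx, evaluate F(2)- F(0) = 4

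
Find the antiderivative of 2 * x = x^2 + C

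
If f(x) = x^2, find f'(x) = 2*x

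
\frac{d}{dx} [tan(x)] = cos(x)^(-2)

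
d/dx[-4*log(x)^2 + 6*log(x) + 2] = (6 - 8*log(x))/x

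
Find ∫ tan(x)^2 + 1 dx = tan(x) + C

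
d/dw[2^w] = 2^w*log(2)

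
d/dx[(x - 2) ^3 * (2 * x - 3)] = 8*x^3 - 45*x^2 + 84*x - 52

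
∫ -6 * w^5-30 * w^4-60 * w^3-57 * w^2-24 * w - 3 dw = -w^6 - 6*w^5 - 15*w^4 - 19*w^3 - 12*w^2 - 3*w + C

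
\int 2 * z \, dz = z^2 + C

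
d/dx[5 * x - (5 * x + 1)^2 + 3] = -50*x - 5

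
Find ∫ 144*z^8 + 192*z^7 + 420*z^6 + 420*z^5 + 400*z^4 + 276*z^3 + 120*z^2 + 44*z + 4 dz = 16*z^9 + 24*z^8 + 60*z^7 + 70*z^6 + 80*z^5 + 69*z^4 + 40*z^3 + 22*z^2 + 4*z + C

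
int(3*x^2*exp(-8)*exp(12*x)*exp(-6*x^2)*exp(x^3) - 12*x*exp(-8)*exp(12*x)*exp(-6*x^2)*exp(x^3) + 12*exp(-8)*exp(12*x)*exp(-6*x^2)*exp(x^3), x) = exp((x - 2)^3) + C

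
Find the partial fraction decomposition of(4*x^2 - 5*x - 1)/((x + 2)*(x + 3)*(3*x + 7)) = -146/(3*x + 7) + 25/(x + 3) + 25/(x + 2)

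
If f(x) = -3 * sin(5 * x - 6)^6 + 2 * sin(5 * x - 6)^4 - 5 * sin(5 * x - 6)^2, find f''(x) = 450*sin(5*x - 6)^6 - 2250*sin(5*x - 6)^4*cos(5*x - 6)^2 - 200*sin(5*x - 6)^4 + 600*sin(5*x - 6)^2*cos(5*x - 6)^2 + 250*sin(5*x - 6)^2 - 250*cos(5*x - 6)^2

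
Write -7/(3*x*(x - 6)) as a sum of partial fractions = -7/(18*(x - 6)) + 7/(18*x)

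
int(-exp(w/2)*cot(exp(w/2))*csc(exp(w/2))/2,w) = csc(exp(w/2)) + C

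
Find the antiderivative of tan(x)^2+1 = tan(x) + C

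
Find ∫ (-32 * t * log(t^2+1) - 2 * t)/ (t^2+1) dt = (-8*log(t^2 + 1) - 1)*log(t^2 + 1) + C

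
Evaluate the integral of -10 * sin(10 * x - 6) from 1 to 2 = cos(14) - cos(4)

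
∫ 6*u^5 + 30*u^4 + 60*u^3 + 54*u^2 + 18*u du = u^6 + 6*u^5 + 15*u^4 + 18*u^3 + 9*u^2 + C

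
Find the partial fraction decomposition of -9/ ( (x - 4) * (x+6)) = 9/(10*(x + 6)) - 9/(10*(x - 4))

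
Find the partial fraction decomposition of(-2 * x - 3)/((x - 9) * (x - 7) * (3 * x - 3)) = -5/(144*(x - 1)) + 17/(36*(x - 7)) - 7/(16*(x - 9))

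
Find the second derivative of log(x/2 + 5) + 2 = -1/(x^2 + 20*x + 100)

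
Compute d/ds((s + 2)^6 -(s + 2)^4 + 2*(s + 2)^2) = 6*s^5 + 60*s^4 + 236*s^3 + 456*s^2 + 436*s + 168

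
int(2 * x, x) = x^2 + C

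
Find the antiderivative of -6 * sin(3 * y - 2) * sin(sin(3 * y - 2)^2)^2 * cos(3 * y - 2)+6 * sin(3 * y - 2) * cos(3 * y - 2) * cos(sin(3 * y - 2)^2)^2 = -sin(cos(6*y - 4) - 1)/2 + C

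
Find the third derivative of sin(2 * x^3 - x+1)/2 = -108*x^6*cos(2*x^3 - x + 1) + 54*x^4*cos(2*x^3 - x + 1) - 108*x^3*sin(2*x^3 - x + 1) - 9*x^2*cos(2*x^3 - x + 1) + 18*x*sin(2*x^3 - x + 1) + 13*cos(2*x^3 - x + 1)/2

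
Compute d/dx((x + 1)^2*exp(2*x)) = 2*x^2*exp(2*x) + 6*x*exp(2*x) + 4*exp(2*x)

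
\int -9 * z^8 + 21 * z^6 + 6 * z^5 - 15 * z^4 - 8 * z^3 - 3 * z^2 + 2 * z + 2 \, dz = -z^9 + 3*z^7 + z^6 - 3*z^5 - 2*z^4 - z^3 + z^2 + 2*z + C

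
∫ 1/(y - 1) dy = log(y - 1) + C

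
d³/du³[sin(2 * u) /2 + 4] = -4*cos(2*u)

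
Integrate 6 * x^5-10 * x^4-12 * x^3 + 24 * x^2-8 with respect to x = x^6 - 2*x^5 - 3*x^4 + 8*x^3 - 8*x + C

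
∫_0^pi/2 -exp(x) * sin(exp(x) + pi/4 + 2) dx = cos(pi/4 + 2 + exp(pi/2)) - cos(pi/4 + 3)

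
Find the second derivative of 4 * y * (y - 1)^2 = 24*y - 16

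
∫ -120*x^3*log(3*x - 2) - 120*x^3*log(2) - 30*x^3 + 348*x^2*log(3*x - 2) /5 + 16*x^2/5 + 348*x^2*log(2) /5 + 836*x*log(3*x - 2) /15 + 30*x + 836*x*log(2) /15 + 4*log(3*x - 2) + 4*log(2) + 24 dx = 2*(3*x - 2)*(-75*x^3 + 8*x^2 + 75*x + 60)*log(6*x - 4)/15 + C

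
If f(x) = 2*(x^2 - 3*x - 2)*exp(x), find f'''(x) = 2*x^2*exp(x) + 6*x*exp(x) - 10*exp(x)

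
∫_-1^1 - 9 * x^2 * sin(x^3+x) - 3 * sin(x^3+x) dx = 0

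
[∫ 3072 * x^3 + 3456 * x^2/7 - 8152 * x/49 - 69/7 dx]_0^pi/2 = -3 + 3*pi/14 + pi^2 + 3*(-1 + 6*pi/7 + 4*pi^2)^2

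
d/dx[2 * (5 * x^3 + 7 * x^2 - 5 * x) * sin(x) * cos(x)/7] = 10*x^3*cos(2*x)/7 + 15*x^2*sin(2*x)/7 + 2*x^2*cos(2*x) + 2*x*sin(2*x) - 10*x*cos(2*x)/7 - 5*sin(2*x)/7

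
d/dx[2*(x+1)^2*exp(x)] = 2*x^2*exp(x) + 8*x*exp(x) + 6*exp(x)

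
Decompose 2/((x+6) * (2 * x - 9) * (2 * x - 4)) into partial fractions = 4/(105*(2*x - 9)) + 1/(168*(x + 6)) - 1/(40*(x - 2))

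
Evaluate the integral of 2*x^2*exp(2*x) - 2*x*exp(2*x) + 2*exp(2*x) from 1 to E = -exp(2) + (-2*E + 2 + exp(2))*exp(2*E)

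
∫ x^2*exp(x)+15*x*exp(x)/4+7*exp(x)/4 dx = x*(4*x + 7)*exp(x)/4 + C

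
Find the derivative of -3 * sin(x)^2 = -3*sin(2*x)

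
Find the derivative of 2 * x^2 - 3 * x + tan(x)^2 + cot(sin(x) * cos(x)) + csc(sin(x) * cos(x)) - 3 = 4*x + 2*sin(x)/cos(x)^3 - 3 - cos(2*x)/sin(sin(2*x)/2)^2 - cos(2*x - sin(2*x)/2)/(1 - cos(sin(2*x))) - cos(2*x + sin(2*x)/2)/(1 - cos(sin(2*x)))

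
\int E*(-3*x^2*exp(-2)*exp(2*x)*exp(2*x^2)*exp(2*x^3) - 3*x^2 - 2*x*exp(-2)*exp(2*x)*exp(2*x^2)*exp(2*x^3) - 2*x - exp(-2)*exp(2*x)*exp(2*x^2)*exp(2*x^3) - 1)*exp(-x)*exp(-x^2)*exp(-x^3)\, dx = -2*sinh(x^3 + x^2 + x - 1) + C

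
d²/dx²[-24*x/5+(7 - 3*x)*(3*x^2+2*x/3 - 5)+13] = 38 - 54*x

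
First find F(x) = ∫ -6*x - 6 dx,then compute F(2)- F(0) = -24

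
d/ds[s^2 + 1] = 2*s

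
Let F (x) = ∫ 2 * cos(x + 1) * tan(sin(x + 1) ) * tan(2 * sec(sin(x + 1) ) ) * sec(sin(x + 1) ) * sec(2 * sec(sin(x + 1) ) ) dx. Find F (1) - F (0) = sec(2*sec(sin(2))) - sec(2*sec(sin(1)))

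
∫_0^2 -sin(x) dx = -1 + cos(2)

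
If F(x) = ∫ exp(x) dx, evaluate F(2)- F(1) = -E + exp(2)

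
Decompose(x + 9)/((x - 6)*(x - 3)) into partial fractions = -4/(x - 3) + 5/(x - 6)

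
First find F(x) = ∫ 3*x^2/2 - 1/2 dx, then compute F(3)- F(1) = 12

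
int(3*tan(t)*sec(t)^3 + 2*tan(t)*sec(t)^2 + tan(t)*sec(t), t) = (sec(t)^2 + sec(t) + 1)*sec(t) + C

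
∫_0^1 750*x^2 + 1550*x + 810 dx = 1835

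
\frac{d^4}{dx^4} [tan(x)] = 24*tan(x)^5 + 40*tan(x)^3 + 16*tan(x)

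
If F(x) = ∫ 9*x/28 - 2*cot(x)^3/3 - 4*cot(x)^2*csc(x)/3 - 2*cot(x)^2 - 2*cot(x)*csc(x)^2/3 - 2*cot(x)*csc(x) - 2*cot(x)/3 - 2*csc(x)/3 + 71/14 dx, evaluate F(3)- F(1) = 2*cot(3) - 2*csc(1) - 2*cot(1) - (cot(1) + csc(1))^2/3 + (cot(3) + csc(3))^2/3 + 2*csc(3) + 108/7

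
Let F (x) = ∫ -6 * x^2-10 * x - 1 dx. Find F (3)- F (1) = -94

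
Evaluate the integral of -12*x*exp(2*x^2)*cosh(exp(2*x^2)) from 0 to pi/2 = -3*sinh(exp(pi^2/2)) + 3*sinh(1)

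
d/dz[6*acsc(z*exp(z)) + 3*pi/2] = (-6*z - 6)*exp(-z)/(z^2*sqrt(1 - exp(-2*z)/z^2))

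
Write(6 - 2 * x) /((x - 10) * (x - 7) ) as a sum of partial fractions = 8/(3*(x - 7)) - 14/(3*(x - 10))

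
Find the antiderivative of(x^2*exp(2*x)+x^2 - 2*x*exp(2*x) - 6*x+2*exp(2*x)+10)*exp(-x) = 2*((x - 2)^2 + 2)*sinh(x) + C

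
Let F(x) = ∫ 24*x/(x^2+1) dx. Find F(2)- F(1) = -12*log(2) + 12*log(5)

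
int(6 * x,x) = 3*x^2 + C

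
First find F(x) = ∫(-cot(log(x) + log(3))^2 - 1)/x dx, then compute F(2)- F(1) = -cot(log(3)) + cot(log(6))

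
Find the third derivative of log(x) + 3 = 2/x^3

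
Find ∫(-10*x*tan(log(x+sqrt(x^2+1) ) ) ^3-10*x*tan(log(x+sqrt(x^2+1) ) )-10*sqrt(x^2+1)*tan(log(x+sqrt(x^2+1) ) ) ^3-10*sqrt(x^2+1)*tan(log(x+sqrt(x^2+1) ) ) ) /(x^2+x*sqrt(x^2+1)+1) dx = -5/cos(log(x + sqrt(x^2 + 1)))^2 + C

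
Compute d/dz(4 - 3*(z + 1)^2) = -6*z - 6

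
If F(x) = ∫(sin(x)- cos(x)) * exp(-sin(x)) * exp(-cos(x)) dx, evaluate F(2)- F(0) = -exp(-1) + exp(-sin(2) - cos(2))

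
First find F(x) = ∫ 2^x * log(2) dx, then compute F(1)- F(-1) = 3/2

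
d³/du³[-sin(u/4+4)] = cos(u/4 + 4)/64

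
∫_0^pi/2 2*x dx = pi^2/4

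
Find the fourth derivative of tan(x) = 24*tan(x)^5 + 40*tan(x)^3 + 16*tan(x)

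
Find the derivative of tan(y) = cos(y)^(-2)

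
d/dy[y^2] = 2*y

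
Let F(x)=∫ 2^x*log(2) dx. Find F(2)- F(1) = 2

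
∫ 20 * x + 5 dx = 10*x^2 + 5*x + C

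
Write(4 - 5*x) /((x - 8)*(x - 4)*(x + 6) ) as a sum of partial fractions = 17/(70*(x + 6)) + 2/(5*(x - 4)) - 9/(14*(x - 8))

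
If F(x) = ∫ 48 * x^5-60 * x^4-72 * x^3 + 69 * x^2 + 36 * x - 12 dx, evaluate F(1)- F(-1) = -2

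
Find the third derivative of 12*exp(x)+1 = 12*exp(x)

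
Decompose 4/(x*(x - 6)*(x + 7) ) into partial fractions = 4/(91*(x + 7)) + 2/(39*(x - 6)) - 2/(21*x)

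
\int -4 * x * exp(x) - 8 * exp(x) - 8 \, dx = -4*(x + 1)*(exp(x) + 2) + C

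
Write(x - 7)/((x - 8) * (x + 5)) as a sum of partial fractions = 12/(13*(x + 5)) + 1/(13*(x - 8))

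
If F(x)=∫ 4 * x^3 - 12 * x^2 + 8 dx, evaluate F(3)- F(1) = -8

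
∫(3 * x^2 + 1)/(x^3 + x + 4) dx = log(x^3 + x + 4) + C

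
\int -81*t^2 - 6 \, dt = -27*t^3 - 6*t + C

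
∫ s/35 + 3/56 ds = s^2/70 + 3*s/56 + C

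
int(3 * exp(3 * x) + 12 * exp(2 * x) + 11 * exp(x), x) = (exp(x) + 2)^3 - exp(x) + C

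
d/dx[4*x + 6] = 4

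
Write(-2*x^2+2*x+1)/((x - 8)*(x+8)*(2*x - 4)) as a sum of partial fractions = -143/(320*(x + 8)) + 1/(40*(x - 2)) - 37/(64*(x - 8))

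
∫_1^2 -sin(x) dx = -cos(1) + cos(2)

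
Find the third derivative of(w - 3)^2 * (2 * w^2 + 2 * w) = 48*w - 60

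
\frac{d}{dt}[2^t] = 2^t*log(2)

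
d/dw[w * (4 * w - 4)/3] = 8*w/3 - 4/3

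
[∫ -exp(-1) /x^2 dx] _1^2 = -exp(-1)/2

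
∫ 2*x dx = x^2 + C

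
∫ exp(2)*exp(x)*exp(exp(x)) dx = exp(exp(x) + 2) + C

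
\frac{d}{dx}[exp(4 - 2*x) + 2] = -2*exp(4 - 2*x)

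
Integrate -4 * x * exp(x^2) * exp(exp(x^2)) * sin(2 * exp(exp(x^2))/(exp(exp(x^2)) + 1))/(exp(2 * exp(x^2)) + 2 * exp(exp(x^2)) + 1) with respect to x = cos(2*exp(exp(x^2))/(exp(exp(x^2)) + 1)) + C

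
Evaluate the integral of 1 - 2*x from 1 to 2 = -2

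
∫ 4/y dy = 4*log(3*y) + C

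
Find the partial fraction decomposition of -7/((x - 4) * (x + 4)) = 7/(8*(x + 4)) - 7/(8*(x - 4))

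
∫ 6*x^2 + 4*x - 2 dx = 2*x^3 + 2*x^2 - 2*x + C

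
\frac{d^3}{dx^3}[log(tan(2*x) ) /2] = 8*tan(2*x)^3 + 8*tan(2*x) + 8/tan(2*x) + 8/tan(2*x)^3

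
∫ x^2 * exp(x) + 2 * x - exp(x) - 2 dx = (x - 1)^2*(exp(x) + 1) + C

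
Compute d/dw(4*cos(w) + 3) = -4*sin(w)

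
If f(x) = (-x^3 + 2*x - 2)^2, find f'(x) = 6*x^5 - 16*x^3 + 12*x^2 + 8*x - 8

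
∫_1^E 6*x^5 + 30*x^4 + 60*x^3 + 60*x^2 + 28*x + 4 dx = -60 - (1 + E)^2 + (1 + E)^6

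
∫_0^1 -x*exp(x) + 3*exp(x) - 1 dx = -5 + 3*E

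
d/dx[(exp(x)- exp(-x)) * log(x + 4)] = (x*exp(2*x)*log(x + 4) + x*log(x + 4) + 4*exp(2*x)*log(x + 4) + exp(2*x) + 4*log(x + 4) - 1)/(x*exp(x) + 4*exp(x))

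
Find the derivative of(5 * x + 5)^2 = 50*x + 50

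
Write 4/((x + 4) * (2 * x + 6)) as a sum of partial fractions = -2/(x + 4) + 2/(x + 3)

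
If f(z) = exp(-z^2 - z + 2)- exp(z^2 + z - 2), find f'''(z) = (-8*z^3*exp(2*z^2 + 2*z - 4) - 8*z^3 - 12*z^2*exp(2*z^2 + 2*z - 4) - 12*z^2 - 18*z*exp(2*z^2 + 2*z - 4) + 6*z - 7*exp(2*z^2 + 2*z - 4) + 5)*exp(-z^2 - z + 2)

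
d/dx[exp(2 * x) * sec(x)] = (sin(x)/cos(x) + 2)*exp(2*x)/cos(x)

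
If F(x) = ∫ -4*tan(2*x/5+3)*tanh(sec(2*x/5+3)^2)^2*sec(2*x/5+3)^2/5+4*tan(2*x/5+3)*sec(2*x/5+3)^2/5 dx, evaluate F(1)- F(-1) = -tanh(sec(13/5)^2) + tanh(sec(17/5)^2)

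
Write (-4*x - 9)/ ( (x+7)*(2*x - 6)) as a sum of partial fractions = -19/(20*(x + 7)) - 21/(20*(x - 3))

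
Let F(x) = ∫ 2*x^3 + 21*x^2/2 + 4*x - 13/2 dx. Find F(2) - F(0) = 31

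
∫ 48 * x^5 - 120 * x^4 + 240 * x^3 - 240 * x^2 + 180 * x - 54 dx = 8*x^6 - 24*x^5 + 60*x^4 - 80*x^3 + 90*x^2 - 54*x + C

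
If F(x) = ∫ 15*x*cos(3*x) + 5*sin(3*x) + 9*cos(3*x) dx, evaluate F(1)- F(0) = 8*sin(3)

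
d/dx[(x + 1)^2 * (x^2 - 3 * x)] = 4*x^3 - 3*x^2 - 10*x - 3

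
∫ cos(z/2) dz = 2*sin(z/2) + C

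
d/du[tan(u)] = cos(u)^(-2)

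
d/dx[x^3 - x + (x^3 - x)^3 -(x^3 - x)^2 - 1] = 9*x^8 - 21*x^6 - 6*x^5 + 15*x^4 + 8*x^3 - 2*x - 1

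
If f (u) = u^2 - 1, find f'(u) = 2*u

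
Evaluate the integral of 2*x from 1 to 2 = 3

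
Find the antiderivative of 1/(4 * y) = log(y)/4 + C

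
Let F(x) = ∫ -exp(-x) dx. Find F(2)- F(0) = -1 + exp(-2)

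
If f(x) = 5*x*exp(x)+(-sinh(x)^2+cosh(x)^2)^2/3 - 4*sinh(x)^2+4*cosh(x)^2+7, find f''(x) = 5*x*exp(x) + 10*exp(x)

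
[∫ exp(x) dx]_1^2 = -E + exp(2)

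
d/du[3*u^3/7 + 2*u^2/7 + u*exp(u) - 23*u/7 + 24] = 9*u^2/7 + u*exp(u) + 4*u/7 + exp(u) - 23/7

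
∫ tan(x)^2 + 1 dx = tan(x) + C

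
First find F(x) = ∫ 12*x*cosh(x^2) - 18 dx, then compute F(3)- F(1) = -36 - 6*sinh(1) + 6*sinh(9)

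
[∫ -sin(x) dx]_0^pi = -2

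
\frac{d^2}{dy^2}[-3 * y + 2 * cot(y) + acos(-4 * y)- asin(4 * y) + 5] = 4*cos(y)/sin(y)^3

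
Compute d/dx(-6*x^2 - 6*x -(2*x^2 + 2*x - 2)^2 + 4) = -16*x^3 - 24*x^2 - 4*x + 2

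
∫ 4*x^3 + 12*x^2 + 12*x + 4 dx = x^4 + 4*x^3 + 6*x^2 + 4*x + C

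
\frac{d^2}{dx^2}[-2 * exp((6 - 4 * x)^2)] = -2048*x^2*exp(16*x^2 - 48*x + 36) + 6144*x*exp(16*x^2 - 48*x + 36) - 4672*exp(16*x^2 - 48*x + 36)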